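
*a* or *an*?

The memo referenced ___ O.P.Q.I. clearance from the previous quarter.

an

The indefinite article is chosen by the initial *sound* of the following word, not its spelling.
The initialism *O.P.Q.I.* is read letter by letter; the first letter, O, is pronounced /oʊ/, which begins with a vowel sound.
So the article is *an*: The memo referenced an O.P.Q.I. clearance from the previous quarter.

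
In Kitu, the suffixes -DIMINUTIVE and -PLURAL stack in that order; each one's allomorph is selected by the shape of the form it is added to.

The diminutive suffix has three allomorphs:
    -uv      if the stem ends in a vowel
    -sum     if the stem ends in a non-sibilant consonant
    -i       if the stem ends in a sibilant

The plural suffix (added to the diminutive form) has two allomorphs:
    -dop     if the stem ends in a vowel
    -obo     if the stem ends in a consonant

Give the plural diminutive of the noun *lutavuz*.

The final sound of *lutavuz* is /z/, which is a sibilant, so the diminutive suffix is -i, giving *lutavuzi*.
The diminutive form *lutavuzi*: final sound = /i/, a vowel → -dop → *lutavuzidop*.

lutavuzidop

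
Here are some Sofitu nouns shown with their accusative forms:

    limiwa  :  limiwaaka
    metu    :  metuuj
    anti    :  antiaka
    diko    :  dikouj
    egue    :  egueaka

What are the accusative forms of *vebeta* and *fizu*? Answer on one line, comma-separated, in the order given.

vebetaaka, fizuuj

The alternation tracks the last vowel of the stem — -uj when the last vowel of the stem is a rounded vowel (*metu*, *diko*); -aka when the last vowel of the stem is an unrounded vowel (*limiwa*, *anti*, *egue*).
*vebeta*: last vowel = /a/, an unrounded vowel → -aka → *vebetaaka*.
The last vowel of *fizu* is /u/, which is a rounded vowel, so the suffix is -uj, giving *fizuuj*.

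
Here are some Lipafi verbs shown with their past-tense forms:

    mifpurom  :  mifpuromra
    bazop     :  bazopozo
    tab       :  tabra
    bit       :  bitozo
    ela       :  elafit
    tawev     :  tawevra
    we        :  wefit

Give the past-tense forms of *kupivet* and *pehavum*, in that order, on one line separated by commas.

kupivetozo, pehavumra

Looking at the final sound of each stem: -ozo when the stem ends in a voiceless consonant (*bazop*, *bit*); -ra when the stem ends in a voiced consonant (*mifpurom*, *tab*, *tawev*); -fit when the stem ends in a vowel (*ela*, *we*).
Since the final sound of *kupivet* is /t/ (a voiceless consonant), it takes -ozo, giving *kupivetozo*.
*pehavum* — final sound /m/ (a voiced consonant) → -ra → *pehavumra*.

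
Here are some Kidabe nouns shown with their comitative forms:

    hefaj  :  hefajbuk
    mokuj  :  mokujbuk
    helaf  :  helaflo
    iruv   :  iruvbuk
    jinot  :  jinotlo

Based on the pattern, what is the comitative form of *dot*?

Looking at the final consonant of each stem: -lo when the stem ends in a voiceless consonant (*helaf*, *jinot*); -buk when the stem ends in a voiced consonant (*hefaj*, *mokuj*, *iruv*).
The final consonant of *dot* is /t/, which is voiceless, so the suffix is -lo, giving *dotlo*.

dotlo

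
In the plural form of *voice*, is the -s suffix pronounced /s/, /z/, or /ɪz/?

The stem *voice* ends in a sibilant (/s, z, ʃ, ʒ, tʃ, dʒ/).
The plural suffix surfaces as /ɪz/ after sibilants, /s/ after other voiceless consonants, and /z/ after other voiced sounds.
So the plural -s on *voice* is pronounced /ɪz/.

/ɪz/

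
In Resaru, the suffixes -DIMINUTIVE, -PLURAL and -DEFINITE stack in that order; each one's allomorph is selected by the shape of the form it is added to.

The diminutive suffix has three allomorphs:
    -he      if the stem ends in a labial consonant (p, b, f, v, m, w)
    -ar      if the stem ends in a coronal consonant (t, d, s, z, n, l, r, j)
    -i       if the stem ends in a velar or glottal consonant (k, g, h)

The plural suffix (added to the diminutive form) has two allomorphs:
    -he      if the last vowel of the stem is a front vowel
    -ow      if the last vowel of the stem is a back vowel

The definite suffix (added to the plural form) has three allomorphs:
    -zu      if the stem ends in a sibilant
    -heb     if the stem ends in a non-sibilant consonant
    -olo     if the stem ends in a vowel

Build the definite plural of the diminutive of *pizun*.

pizunarowheb

Since the final consonant of *pizun* is /n/ (coronal), it takes -ar, giving *pizunar*.
The last vowel of the diminutive form *pizunar* is /a/, which is a back vowel, so the plural suffix is -ow, giving *pizunarow*.
The plural form *pizunarow*: final sound = /w/, a non-sibilant consonant → -heb → *pizunarowheb*.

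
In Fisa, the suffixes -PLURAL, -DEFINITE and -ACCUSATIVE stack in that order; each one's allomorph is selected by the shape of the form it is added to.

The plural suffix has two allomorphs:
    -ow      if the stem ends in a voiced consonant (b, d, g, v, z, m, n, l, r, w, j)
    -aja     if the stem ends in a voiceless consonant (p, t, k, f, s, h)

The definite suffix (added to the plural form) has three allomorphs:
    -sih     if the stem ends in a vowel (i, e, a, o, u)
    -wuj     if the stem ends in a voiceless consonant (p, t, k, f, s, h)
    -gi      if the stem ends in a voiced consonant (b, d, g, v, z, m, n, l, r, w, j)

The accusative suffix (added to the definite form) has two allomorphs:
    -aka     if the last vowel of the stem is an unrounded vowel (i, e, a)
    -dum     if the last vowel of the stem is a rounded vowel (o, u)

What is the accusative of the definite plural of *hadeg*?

hadegowgiaka

*hadeg*: final consonant = /g/, voiced → -ow → *hadegow*.
The plural form *hadegow*: final sound = /w/, a voiced consonant → -gi → *hadegowgi*.
Since the last vowel of the definite form *hadegowgi* is /i/ (an unrounded vowel), it takes -aka, giving *hadegowgiaka*.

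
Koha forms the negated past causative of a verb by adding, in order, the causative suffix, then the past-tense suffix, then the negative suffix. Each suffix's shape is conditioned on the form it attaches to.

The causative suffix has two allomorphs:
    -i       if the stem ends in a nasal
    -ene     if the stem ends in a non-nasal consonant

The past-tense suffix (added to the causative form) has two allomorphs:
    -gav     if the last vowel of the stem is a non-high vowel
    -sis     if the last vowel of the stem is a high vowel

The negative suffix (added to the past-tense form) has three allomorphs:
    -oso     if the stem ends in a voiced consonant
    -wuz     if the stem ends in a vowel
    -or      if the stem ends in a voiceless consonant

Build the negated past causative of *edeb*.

edebenegavoso

*edeb* — final consonant /b/ (non-nasal) → -ene → *edebene*.
The causative form *edebene* — last vowel /e/ (a non-high vowel) → -gav → *edebenegav*.
The past-tense form *edebenegav*: final sound = /v/, a voiced consonant → -oso → *edebenegavoso*.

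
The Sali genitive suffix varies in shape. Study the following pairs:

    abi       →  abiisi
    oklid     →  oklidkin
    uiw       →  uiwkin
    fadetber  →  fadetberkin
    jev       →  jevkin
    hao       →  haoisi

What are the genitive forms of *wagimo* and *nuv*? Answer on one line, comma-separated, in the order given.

The alternation tracks the final sound of the stem — -kin when the stem ends in a consonant (*oklid*, *uiw*, *fadetber*, *jev*); -isi when the stem ends in a vowel (*abi*, *hao*).
*wagimo* — final sound /o/ (a vowel) → -isi → *wagimoisi*.
*nuv*: final sound = /v/, a consonant → -kin → *nuvkin*.

wagimoisi, nuvkin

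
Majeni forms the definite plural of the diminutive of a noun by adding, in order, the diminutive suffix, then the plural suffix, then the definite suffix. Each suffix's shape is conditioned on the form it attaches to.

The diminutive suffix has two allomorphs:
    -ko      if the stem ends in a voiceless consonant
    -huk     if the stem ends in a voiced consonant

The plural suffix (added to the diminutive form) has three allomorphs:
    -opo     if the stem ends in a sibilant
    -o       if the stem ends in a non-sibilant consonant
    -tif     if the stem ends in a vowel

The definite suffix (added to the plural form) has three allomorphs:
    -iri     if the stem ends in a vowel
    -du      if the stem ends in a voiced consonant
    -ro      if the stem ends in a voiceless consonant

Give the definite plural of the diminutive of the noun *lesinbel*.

The final consonant of *lesinbel* is /l/, which is voiced, so the diminutive suffix is -huk, giving *lesinbelhuk*.
The diminutive form *lesinbelhuk* — final sound /k/ (a non-sibilant consonant) → -o → *lesinbelhuko*.
The final sound of the plural form *lesinbelhuko* is /o/, which is a vowel, so the definite suffix is -iri, giving *lesinbelhukoiri*.

lesinbelhukoiri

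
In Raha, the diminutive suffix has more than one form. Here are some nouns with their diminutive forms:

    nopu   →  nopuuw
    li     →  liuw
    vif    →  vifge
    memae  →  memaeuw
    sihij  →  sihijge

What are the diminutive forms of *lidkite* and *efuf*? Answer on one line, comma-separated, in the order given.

lidkiteuw, efufge

The alternation tracks the final sound of the stem — -ge when the stem ends in a consonant (*vif*, *sihij*); -uw when the stem ends in a vowel (*nopu*, *li*, *memae*).
*lidkite*: final sound = /e/, a vowel → -uw → *lidkiteuw*.
The final sound of *efuf* is /f/, which is a consonant, so the suffix is -ge, giving *efufge*.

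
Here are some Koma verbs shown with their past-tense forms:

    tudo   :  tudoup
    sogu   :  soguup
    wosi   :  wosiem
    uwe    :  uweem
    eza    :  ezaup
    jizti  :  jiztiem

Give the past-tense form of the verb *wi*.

The suffix is conditioned by the last vowel: -em when the last vowel of the stem is a front vowel (*wosi*, *uwe*, *jizti*); -up when the last vowel of the stem is a back vowel (*tudo*, *sogu*, *eza*).
*wi*: last vowel = /i/, a front vowel → -em → *wiem*.

wiem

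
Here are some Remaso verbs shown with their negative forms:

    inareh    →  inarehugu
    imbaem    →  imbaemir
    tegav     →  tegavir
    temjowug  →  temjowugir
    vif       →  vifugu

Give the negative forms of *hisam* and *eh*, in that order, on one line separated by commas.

The alternation tracks the final consonant of the stem — -ugu when the stem ends in a voiceless consonant (*inareh*, *vif*); -ir when the stem ends in a voiced consonant (*imbaem*, *tegav*, *temjowug*).
*hisam*: final consonant = /m/, voiced → -ir → *hisamir*.
The final consonant of *eh* is /h/, which is voiceless, so the suffix is -ugu, giving *ehugu*.

hisamir, ehugu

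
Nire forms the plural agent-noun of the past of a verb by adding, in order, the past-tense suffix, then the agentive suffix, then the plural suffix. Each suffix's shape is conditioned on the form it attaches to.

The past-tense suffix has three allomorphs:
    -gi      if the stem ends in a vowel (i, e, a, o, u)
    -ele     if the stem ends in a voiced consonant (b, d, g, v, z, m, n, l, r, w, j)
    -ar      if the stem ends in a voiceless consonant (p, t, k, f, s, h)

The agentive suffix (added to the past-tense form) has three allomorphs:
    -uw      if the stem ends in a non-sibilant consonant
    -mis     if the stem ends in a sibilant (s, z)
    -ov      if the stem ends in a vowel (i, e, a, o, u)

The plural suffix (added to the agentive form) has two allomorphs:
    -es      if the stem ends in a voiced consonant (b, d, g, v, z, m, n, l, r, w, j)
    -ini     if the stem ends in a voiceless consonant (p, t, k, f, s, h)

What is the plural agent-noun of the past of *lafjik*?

*lafjik*: final sound = /k/, a voiceless consonant → -ar → *lafjikar*.
The past-tense form *lafjikar* — final sound /r/ (a non-sibilant consonant) → -uw → *lafjikaruw*.
Since the final consonant of the agentive form *lafjikaruw* is /w/ (voiced), it takes -es, giving *lafjikaruwes*.

lafjikaruwes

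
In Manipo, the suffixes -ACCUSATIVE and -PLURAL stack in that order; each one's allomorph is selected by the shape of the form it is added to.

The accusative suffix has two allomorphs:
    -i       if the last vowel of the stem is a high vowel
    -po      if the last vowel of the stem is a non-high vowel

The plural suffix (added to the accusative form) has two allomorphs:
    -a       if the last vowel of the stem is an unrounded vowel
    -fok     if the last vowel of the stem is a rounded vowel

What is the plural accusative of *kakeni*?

kakeniia

The last vowel of *kakeni* is /i/, which is a high vowel, so the accusative suffix is -i, giving *kakenii*.
The last vowel of the accusative form *kakenii* is /i/, which is an unrounded vowel, so the plural suffix is -a, giving *kakeniia*.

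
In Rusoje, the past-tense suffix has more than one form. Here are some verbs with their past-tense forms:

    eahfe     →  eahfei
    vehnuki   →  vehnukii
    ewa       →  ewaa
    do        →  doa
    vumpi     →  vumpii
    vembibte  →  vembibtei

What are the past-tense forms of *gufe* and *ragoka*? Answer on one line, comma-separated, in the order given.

Looking at the last vowel of each stem: -i when the last vowel of the stem is a front vowel (*eahfe*, *vehnuki*, *vumpi*, *vembibte*); -a when the last vowel of the stem is a back vowel (*ewa*, *do*).
Since the last vowel of *gufe* is /e/ (a front vowel), it takes -i, giving *gufei*.
*ragoka* — last vowel /a/ (a back vowel) → -a → *ragokaa*.

gufei, ragokaa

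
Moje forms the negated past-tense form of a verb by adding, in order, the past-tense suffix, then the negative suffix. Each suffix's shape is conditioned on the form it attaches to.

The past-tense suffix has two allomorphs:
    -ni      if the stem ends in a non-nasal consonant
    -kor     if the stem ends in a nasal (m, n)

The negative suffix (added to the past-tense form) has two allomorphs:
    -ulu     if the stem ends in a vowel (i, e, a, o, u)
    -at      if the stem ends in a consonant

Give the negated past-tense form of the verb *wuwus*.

wuwusniulu

*wuwus* — final consonant /s/ (non-nasal) → -ni → *wuwusni*.
Since the final sound of the past-tense form *wuwusni* is /i/ (a vowel), it takes -ulu, giving *wuwusniulu*.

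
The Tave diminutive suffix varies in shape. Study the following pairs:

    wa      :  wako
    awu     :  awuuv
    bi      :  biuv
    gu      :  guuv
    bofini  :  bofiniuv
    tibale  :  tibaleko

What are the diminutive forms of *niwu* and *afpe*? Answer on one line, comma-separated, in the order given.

niwuuv, afpeko

The alternation tracks the last vowel of the stem — -uv when the last vowel of the stem is a high vowel (*awu*, *bi*, *gu*, *bofini*); -ko when the last vowel of the stem is a non-high vowel (*wa*, *tibale*).
The last vowel of *niwu* is /u/, which is a high vowel, so the suffix is -uv, giving *niwuuv*.
Since the last vowel of *afpe* is /e/ (a non-high vowel), it takes -ko, giving *afpeko*.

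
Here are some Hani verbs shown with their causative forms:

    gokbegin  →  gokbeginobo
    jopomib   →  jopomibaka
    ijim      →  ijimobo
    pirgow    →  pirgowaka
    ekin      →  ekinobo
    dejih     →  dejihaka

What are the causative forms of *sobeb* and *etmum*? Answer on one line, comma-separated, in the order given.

sobebaka, etmumobo

The alternation tracks the final consonant of the stem — -obo when the stem ends in a nasal (*gokbegin*, *ijim*, *ekin*); -aka when the stem ends in a non-nasal consonant (*jopomib*, *pirgow*, *dejih*).
*sobeb*: final consonant = /b/, non-nasal → -aka → *sobebaka*.
*etmum*: final consonant = /m/, a nasal → -obo → *etmumobo*.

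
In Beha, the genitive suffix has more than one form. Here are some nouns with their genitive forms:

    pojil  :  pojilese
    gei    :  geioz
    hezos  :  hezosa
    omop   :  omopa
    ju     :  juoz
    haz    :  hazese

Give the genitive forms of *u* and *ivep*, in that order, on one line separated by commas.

uoz, ivepa

The pattern is voicing of the final sound: -a when the stem ends in a voiceless consonant (*hezos*, *omop*); -ese when the stem ends in a voiced consonant (*pojil*, *haz*); -oz when the stem ends in a vowel (*gei*, *ju*).
Since the final sound of *u* is /u/ (a vowel), it takes -oz, giving *uoz*.
The final sound of *ivep* is /p/, which is a voiceless consonant, so the suffix is -a, giving *ivepa*.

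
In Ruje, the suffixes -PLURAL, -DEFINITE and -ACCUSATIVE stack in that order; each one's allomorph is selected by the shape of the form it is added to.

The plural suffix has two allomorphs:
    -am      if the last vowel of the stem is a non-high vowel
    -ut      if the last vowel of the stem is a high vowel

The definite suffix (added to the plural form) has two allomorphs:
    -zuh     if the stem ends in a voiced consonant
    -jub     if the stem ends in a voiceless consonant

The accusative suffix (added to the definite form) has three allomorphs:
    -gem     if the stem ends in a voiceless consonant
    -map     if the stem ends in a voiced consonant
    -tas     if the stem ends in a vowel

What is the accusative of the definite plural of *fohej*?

*fohej* — last vowel /e/ (a non-high vowel) → -am → *fohejam*.
The plural form *fohejam* — final consonant /m/ (voiced) → -zuh → *fohejamzuh*.
The final sound of the definite form *fohejamzuh* is /h/, which is a voiceless consonant, so the accusative suffix is -gem, giving *fohejamzuhgem*.

fohejamzuhgem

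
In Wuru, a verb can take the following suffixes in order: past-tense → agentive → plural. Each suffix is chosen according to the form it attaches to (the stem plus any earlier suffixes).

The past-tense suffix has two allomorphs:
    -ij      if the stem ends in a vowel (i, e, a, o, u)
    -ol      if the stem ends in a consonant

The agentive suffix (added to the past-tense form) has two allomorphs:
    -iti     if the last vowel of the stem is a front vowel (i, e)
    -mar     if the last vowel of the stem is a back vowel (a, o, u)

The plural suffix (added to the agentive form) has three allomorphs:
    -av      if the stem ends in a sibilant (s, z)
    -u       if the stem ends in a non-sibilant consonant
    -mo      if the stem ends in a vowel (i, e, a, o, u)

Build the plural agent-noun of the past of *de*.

deijitimo

The final sound of *de* is /e/, which is a vowel, so the past-tense suffix is -ij, giving *deij*.
Since the last vowel of the past-tense form *deij* is /i/ (a front vowel), it takes -iti, giving *deijiti*.
Since the final sound of the agentive form *deijiti* is /i/ (a vowel), it takes -mo, giving *deijitimo*.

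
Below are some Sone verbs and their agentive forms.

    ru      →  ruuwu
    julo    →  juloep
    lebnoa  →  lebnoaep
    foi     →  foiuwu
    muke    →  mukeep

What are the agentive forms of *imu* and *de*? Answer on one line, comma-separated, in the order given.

imuuwu, deep

The pattern is height harmony: -uwu when the last vowel of the stem is a high vowel (*ru*, *foi*); -ep when the last vowel of the stem is a non-high vowel (*julo*, *lebnoa*, *muke*).
The last vowel of *imu* is /u/, which is a high vowel, so the suffix is -uwu, giving *imuuwu*.
The last vowel of *de* is /e/, which is a non-high vowel, so the suffix is -ep, giving *deep*.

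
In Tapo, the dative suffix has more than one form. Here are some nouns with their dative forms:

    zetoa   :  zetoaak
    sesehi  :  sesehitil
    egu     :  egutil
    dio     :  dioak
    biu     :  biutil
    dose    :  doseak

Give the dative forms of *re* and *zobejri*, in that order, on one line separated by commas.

The pattern is height harmony: -til when the last vowel of the stem is a high vowel (*sesehi*, *egu*, *biu*); -ak when the last vowel of the stem is a non-high vowel (*zetoa*, *dio*, *dose*).
*re* — last vowel /e/ (a non-high vowel) → -ak → *reak*.
*zobejri*: last vowel = /i/, a high vowel → -til → *zobejritil*.

reak, zobejritil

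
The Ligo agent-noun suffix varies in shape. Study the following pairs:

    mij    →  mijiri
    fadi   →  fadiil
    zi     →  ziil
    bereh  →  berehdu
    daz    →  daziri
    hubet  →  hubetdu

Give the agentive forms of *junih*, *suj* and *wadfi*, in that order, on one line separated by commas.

The pattern is voicing of the final sound: -du when the stem ends in a voiceless consonant (*bereh*, *hubet*); -iri when the stem ends in a voiced consonant (*mij*, *daz*); -il when the stem ends in a vowel (*fadi*, *zi*).
*junih* — final sound /h/ (a voiceless consonant) → -du → *junihdu*.
*suj* — final sound /j/ (a voiced consonant) → -iri → *sujiri*.
The final sound of *wadfi* is /i/, which is a vowel, so the suffix is -il, giving *wadfiil*.

junihdu, sujiri, wadfiil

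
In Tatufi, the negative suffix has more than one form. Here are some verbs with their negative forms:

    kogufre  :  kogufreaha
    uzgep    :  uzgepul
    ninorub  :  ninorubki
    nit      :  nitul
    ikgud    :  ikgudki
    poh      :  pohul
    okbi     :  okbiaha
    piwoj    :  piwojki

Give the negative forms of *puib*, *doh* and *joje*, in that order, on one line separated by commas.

puibki, dohul, jojeaha

The suffix is conditioned by the final sound: -ul when the stem ends in a voiceless consonant (*uzgep*, *nit*, *poh*); -ki when the stem ends in a voiced consonant (*ninorub*, *ikgud*, *piwoj*); -aha when the stem ends in a vowel (*kogufre*, *okbi*).
The final sound of *puib* is /b/, which is a voiced consonant, so the suffix is -ki, giving *puibki*.
*doh*: final sound = /h/, a voiceless consonant → -ul → *dohul*.
The final sound of *joje* is /e/, which is a vowel, so the suffix is -aha, giving *jojeaha*.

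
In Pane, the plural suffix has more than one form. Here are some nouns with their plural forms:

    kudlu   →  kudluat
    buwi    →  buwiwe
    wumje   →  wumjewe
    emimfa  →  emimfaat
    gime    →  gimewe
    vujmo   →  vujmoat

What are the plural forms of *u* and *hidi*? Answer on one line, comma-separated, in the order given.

The pattern is front/back vowel harmony: -we when the last vowel of the stem is a front vowel (*buwi*, *wumje*, *gime*); -at when the last vowel of the stem is a back vowel (*kudlu*, *emimfa*, *vujmo*).
*u*: last vowel = /u/, a back vowel → -at → *uat*.
Since the last vowel of *hidi* is /i/ (a front vowel), it takes -we, giving *hidiwe*.

uat, hidiwe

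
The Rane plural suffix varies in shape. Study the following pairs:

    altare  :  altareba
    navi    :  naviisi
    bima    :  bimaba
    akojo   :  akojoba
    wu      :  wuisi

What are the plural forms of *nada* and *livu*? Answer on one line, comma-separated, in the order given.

The pattern is height harmony: -isi when the last vowel of the stem is a high vowel (*navi*, *wu*); -ba when the last vowel of the stem is a non-high vowel (*altare*, *bima*, *akojo*).
The last vowel of *nada* is /a/, which is a non-high vowel, so the suffix is -ba, giving *nadaba*.
*livu* — last vowel /u/ (a high vowel) → -isi → *livuisi*.

nadaba, livuisi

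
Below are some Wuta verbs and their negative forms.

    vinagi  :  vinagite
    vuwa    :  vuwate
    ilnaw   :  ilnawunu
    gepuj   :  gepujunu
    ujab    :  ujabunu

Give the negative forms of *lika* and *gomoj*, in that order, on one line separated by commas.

The alternation tracks the final sound of the stem — -unu when the stem ends in a consonant (*ilnaw*, *gepuj*, *ujab*); -te when the stem ends in a vowel (*vinagi*, *vuwa*).
The final sound of *lika* is /a/, which is a vowel, so the suffix is -te, giving *likate*.
Since the final sound of *gomoj* is /j/ (a consonant), it takes -unu, giving *gomojunu*.

likate, gomojunu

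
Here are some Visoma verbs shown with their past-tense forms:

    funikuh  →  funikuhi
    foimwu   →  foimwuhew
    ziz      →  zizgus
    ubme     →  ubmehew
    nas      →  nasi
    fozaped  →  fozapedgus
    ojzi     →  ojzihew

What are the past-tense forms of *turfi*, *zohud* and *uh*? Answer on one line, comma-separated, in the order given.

turfihew, zohudgus, uhi

The pattern is voicing of the final sound: -i when the stem ends in a voiceless consonant (*funikuh*, *nas*); -gus when the stem ends in a voiced consonant (*ziz*, *fozaped*); -hew when the stem ends in a vowel (*foimwu*, *ubme*, *ojzi*).
The final sound of *turfi* is /i/, which is a vowel, so the suffix is -hew, giving *turfihew*.
*zohud*: final sound = /d/, a voiced consonant → -gus → *zohudgus*.
*uh* — final sound /h/ (a voiceless consonant) → -i → *uhi*.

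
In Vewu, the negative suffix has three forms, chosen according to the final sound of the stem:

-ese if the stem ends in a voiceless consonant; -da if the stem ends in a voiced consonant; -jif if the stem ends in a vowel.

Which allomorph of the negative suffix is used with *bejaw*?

The final sound of *bejaw* is /w/, which is a voiced consonant, so the suffix is -da.

-da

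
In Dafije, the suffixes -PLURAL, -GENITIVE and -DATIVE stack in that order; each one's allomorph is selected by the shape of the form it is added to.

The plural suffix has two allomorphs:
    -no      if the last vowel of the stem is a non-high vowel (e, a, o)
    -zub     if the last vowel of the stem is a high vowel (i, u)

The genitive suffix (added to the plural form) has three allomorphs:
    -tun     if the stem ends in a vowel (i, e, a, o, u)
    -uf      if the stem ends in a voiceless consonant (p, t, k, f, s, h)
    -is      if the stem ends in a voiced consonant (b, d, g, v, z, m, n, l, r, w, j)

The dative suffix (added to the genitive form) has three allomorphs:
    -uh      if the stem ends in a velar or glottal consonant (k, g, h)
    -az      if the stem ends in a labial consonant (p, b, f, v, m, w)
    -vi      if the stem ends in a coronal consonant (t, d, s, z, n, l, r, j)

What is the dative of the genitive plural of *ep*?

epnotunvi

Since the last vowel of *ep* is /e/ (a non-high vowel), it takes -no, giving *epno*.
The final sound of the plural form *epno* is /o/, which is a vowel, so the genitive suffix is -tun, giving *epnotun*.
Since the final consonant of the genitive form *epnotun* is /n/ (coronal), it takes -vi, giving *epnotunvi*.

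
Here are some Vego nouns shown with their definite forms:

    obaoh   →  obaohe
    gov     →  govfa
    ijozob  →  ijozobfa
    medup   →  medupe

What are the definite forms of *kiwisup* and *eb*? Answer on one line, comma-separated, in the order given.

kiwisupe, ebfa

The pattern is voicing of the final consonant: -e when the stem ends in a voiceless consonant (*obaoh*, *medup*); -fa when the stem ends in a voiced consonant (*gov*, *ijozob*).
*kiwisup*: final consonant = /p/, voiceless → -e → *kiwisupe*.
*eb*: final consonant = /b/, voiced → -fa → *ebfa*.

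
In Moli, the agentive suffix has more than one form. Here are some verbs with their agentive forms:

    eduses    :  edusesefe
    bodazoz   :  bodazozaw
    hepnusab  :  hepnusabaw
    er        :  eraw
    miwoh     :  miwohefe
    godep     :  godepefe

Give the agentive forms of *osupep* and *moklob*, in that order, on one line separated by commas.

Looking at the final consonant of each stem: -efe when the stem ends in a voiceless consonant (*eduses*, *miwoh*, *godep*); -aw when the stem ends in a voiced consonant (*bodazoz*, *hepnusab*, *er*).
Since the final consonant of *osupep* is /p/ (voiceless), it takes -efe, giving *osupepefe*.
*moklob* — final consonant /b/ (voiced) → -aw → *moklobaw*.

osupepefe, moklobaw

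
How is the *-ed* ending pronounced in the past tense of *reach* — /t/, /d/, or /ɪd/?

The stem *reach* ends in a voiceless consonant other than /t/.
The -ed suffix is realized as /ɪd/ after /t, d/; as /t/ after other voiceless consonants; and as /d/ after other voiced sounds.
So -ed on *reach* is pronounced /t/.

/t/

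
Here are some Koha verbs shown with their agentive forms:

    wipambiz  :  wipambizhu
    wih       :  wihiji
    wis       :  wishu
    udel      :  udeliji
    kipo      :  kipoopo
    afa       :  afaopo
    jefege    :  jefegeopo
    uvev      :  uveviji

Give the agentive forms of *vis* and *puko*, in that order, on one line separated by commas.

Looking at the final sound of each stem: -hu when the stem ends in a sibilant (*wipambiz*, *wis*); -iji when the stem ends in a non-sibilant consonant (*wih*, *udel*, *uvev*); -opo when the stem ends in a vowel (*kipo*, *afa*, *jefege*).
Since the final sound of *vis* is /s/ (a sibilant), it takes -hu, giving *vishu*.
*puko*: final sound = /o/, a vowel → -opo → *pukoopo*.

vishu, pukoopo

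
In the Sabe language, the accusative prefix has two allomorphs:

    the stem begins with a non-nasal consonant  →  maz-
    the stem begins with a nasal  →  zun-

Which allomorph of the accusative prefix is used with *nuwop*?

zun-

Since the first consonant of *nuwop* is /n/ (a nasal), it takes zun-.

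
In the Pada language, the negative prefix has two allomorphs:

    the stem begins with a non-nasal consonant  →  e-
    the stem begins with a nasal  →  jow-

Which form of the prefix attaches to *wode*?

e-

Since the first consonant of *wode* is /w/ (non-nasal), it takes e-.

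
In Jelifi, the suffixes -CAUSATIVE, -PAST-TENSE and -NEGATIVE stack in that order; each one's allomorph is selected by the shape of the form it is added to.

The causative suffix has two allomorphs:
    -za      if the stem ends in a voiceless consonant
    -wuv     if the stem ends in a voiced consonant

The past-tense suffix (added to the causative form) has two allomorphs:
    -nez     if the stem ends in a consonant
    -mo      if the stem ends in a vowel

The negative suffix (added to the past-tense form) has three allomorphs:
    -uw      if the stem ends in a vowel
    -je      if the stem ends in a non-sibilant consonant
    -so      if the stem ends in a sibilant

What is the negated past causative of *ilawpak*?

ilawpakzamouw

*ilawpak* — final consonant /k/ (voiceless) → -za → *ilawpakza*.
The causative form *ilawpakza* — final sound /a/ (a vowel) → -mo → *ilawpakzamo*.
The final sound of the past-tense form *ilawpakzamo* is /o/, which is a vowel, so the negative suffix is -uw, giving *ilawpakzamouw*.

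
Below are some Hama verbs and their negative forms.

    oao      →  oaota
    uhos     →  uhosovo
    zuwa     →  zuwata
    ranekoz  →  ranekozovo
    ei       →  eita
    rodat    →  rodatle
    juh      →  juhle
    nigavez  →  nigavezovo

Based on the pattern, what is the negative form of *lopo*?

lopota

Looking at the final sound of each stem: -ovo when the stem ends in a sibilant (*uhos*, *ranekoz*, *nigavez*); -le when the stem ends in a non-sibilant consonant (*rodat*, *juh*); -ta when the stem ends in a vowel (*oao*, *zuwa*, *ei*).
The final sound of *lopo* is /o/, which is a vowel, so the suffix is -ta, giving *lopota*.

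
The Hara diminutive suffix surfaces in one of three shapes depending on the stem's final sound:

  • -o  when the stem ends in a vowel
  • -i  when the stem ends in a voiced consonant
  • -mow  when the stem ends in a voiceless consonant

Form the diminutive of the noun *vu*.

vuo

Since the final sound of *vu* is /u/ (a vowel), it takes -o, giving *vuo*.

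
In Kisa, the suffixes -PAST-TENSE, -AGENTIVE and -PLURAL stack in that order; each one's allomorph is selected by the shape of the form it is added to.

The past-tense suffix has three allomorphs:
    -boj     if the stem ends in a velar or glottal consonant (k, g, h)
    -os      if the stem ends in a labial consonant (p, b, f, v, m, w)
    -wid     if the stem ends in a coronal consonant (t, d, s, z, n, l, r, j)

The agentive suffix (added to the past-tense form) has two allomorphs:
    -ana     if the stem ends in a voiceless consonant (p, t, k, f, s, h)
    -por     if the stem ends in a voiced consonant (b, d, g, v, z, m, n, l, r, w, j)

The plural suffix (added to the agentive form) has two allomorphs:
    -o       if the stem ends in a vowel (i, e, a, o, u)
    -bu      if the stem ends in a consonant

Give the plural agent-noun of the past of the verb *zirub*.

zirubosanao

*zirub* — final consonant /b/ (labial) → -os → *zirubos*.
The final consonant of the past-tense form *zirubos* is /s/, which is voiceless, so the agentive suffix is -ana, giving *zirubosana*.
The agentive form *zirubosana* — final sound /a/ (a vowel) → -o → *zirubosanao*.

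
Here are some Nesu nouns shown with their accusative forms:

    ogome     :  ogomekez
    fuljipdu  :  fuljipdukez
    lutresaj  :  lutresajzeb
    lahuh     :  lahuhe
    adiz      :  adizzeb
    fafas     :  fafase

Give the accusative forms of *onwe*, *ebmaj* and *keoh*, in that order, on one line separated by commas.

onwekez, ebmajzeb, keohe

The alternation tracks the final sound of the stem — -e when the stem ends in a voiceless consonant (*lahuh*, *fafas*); -zeb when the stem ends in a voiced consonant (*lutresaj*, *adiz*); -kez when the stem ends in a vowel (*ogome*, *fuljipdu*).
Since the final sound of *onwe* is /e/ (a vowel), it takes -kez, giving *onwekez*.
*ebmaj*: final sound = /j/, a voiced consonant → -zeb → *ebmajzeb*.
The final sound of *keoh* is /h/, which is a voiceless consonant, so the suffix is -e, giving *keohe*.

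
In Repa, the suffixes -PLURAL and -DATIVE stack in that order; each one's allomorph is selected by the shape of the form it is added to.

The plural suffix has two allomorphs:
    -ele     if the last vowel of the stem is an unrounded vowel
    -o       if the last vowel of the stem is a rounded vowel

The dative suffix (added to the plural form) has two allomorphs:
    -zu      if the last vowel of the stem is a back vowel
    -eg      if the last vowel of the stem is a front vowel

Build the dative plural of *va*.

vaeleeg

Since the last vowel of *va* is /a/ (an unrounded vowel), it takes -ele, giving *vaele*.
The plural form *vaele*: last vowel = /e/, a front vowel → -eg → *vaeleeg*.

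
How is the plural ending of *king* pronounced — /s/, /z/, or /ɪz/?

/z/

The stem *king* ends in a voiced non-sibilant sound.
The plural suffix surfaces as /ɪz/ after sibilants, /s/ after other voiceless consonants, and /z/ after other voiced sounds.
So the plural -s on *king* is pronounced /z/.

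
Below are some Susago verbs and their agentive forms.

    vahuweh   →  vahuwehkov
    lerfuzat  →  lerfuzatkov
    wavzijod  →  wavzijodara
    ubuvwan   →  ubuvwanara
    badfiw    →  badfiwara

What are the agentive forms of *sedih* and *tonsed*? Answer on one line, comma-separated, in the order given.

Looking at the final consonant of each stem: -kov when the stem ends in a voiceless consonant (*vahuweh*, *lerfuzat*); -ara when the stem ends in a voiced consonant (*wavzijod*, *ubuvwan*, *badfiw*).
*sedih*: final consonant = /h/, voiceless → -kov → *sedihkov*.
*tonsed* — final consonant /d/ (voiced) → -ara → *tonsedara*.

sedihkov, tonsedara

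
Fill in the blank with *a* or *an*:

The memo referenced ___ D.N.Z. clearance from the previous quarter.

a

The indefinite article is chosen by the initial *sound* of the following word, not its spelling.
The initialism *D.N.Z.* is read letter by letter; the first letter, D, is pronounced /diː/, which begins with a consonant sound.
So the article is *a*: The memo referenced a D.N.Z. clearance from the previous quarter.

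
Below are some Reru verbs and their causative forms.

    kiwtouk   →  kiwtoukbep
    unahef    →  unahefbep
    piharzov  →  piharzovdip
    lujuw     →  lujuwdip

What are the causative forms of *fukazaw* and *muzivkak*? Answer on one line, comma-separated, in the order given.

Looking at the final consonant of each stem: -bep when the stem ends in a voiceless consonant (*kiwtouk*, *unahef*); -dip when the stem ends in a voiced consonant (*piharzov*, *lujuw*).
The final consonant of *fukazaw* is /w/, which is voiced, so the suffix is -dip, giving *fukazawdip*.
*muzivkak*: final consonant = /k/, voiceless → -bep → *muzivkakbep*.

fukazawdip, muzivkakbep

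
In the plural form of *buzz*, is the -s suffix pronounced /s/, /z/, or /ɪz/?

/ɪz/

The stem *buzz* ends in a sibilant (/s, z, ʃ, ʒ, tʃ, dʒ/).
The plural suffix surfaces as /ɪz/ after sibilants, /s/ after other voiceless consonants, and /z/ after other voiced sounds.
So the plural -s on *buzz* is pronounced /ɪz/.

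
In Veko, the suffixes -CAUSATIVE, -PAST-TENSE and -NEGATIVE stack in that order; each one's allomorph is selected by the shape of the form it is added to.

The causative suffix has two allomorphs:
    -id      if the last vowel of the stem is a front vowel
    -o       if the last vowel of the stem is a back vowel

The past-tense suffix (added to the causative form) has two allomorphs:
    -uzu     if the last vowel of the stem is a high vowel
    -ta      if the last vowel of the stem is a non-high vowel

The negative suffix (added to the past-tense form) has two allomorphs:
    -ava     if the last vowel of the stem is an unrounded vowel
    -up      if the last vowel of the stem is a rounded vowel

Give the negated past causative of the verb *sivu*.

sivuotaava

Since the last vowel of *sivu* is /u/ (a back vowel), it takes -o, giving *sivuo*.
The last vowel of the causative form *sivuo* is /o/, which is a non-high vowel, so the past-tense suffix is -ta, giving *sivuota*.
The last vowel of the past-tense form *sivuota* is /a/, which is an unrounded vowel, so the negative suffix is -ava, giving *sivuotaava*.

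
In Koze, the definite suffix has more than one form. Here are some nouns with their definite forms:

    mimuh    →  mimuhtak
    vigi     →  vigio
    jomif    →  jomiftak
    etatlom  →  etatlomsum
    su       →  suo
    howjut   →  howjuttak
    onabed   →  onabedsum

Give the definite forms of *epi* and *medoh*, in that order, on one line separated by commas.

The alternation tracks the final sound of the stem — -tak when the stem ends in a voiceless consonant (*mimuh*, *jomif*, *howjut*); -sum when the stem ends in a voiced consonant (*etatlom*, *onabed*); -o when the stem ends in a vowel (*vigi*, *su*).
*epi* — final sound /i/ (a vowel) → -o → *epio*.
*medoh* — final sound /h/ (a voiceless consonant) → -tak → *medohtak*.

epio, medohtak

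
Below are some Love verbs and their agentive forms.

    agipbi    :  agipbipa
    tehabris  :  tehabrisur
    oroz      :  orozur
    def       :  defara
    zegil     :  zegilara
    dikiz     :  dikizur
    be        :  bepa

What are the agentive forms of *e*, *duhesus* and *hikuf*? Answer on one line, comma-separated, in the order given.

The alternation tracks the final sound of the stem — -ur when the stem ends in a sibilant (*tehabris*, *oroz*, *dikiz*); -ara when the stem ends in a non-sibilant consonant (*def*, *zegil*); -pa when the stem ends in a vowel (*agipbi*, *be*).
Since the final sound of *e* is /e/ (a vowel), it takes -pa, giving *epa*.
Since the final sound of *duhesus* is /s/ (a sibilant), it takes -ur, giving *duhesusur*.
*hikuf*: final sound = /f/, a non-sibilant consonant → -ara → *hikufara*.

epa, duhesusur, hikufara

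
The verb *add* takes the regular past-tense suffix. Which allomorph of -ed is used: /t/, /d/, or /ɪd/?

/ɪd/

The stem *add* ends in /t/ or /d/.
The -ed suffix is realized as /ɪd/ after /t, d/; as /t/ after other voiceless consonants; and as /d/ after other voiced sounds.
So -ed on *add* is pronounced /ɪd/.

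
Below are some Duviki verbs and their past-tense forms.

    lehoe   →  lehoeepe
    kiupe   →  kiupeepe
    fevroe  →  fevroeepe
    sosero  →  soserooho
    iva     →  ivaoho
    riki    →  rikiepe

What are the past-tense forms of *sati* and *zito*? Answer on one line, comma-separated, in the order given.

satiepe, zitooho

Looking at the last vowel of each stem: -epe when the last vowel of the stem is a front vowel (*lehoe*, *kiupe*, *fevroe*, *riki*); -oho when the last vowel of the stem is a back vowel (*sosero*, *iva*).
The last vowel of *sati* is /i/, which is a front vowel, so the suffix is -epe, giving *satiepe*.
*zito*: last vowel = /o/, a back vowel → -oho → *zitooho*.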